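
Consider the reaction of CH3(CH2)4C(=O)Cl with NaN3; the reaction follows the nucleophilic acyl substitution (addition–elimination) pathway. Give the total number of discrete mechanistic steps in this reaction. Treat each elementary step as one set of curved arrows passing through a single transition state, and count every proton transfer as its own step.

2

Step 1: N3⁻ adds to the carbonyl carbon; the C=O π electrons shift onto oxygen and a tetrahedral alkoxide intermediate forms.
Step 2: An oxygen lone pair re-forms the C=O π bond as the C–Cl σ-bond breaks; Cl⁻ is expelled.
Total: 2 elementary steps.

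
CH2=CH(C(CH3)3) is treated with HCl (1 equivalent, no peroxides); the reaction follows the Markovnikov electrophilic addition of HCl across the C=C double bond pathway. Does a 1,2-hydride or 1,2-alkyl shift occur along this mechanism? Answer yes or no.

The first-formed carbocation is secondary.
The adjacent tert-butyl carbon has no hydrogen but bears methyl groups; migration of one methyl with its bonding pair (a 1,2-methyl shift) places the charge on a tertiary centre.
Tertiary is more stable than secondary, so the shift occurs.

yes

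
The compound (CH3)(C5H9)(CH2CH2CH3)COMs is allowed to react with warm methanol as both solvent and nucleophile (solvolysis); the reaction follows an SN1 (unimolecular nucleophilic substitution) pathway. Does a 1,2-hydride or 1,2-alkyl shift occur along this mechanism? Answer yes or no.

no

The first-formed carbocation is tertiary.
No single 1,2-shift to an adjacent carbon would produce a more-substituted cation than the one already present, so no rearrangement occurs.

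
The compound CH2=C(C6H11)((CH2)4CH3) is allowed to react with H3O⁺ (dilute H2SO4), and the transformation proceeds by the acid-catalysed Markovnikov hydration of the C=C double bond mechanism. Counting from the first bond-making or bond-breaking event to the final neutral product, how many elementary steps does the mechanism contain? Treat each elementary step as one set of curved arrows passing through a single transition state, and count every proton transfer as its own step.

3

Step 1: Electrophilic addition begins with the π(C=C) electrons forming a bond to the proton of H3O⁺. Following Markovnikov's rule, the resulting cation is tertiary. H2O is released.
(No 1,2-shift: no single shift to an adjacent carbon would give a more stable cation.)
Step 2: Water acts as the nucleophile: an oxygen lone pair bonds to the cationic carbon, giving an oxonium-ion intermediate.
Step 3: Proton transfer from the O–H of the oxonium ion to H2O completes the catalytic cycle and yields the alcohol.
Total: 3 elementary steps.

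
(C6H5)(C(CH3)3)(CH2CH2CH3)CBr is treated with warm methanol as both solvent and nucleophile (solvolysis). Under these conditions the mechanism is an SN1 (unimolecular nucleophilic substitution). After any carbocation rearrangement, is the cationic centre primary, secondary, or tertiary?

Step 1: Rate-determining heterolysis of the C–Br bond gives Br⁻ and a tertiary carbocation.
No single 1,2-shift to an adjacent carbon would give a more-substituted cation, so no rearrangement occurs.

tertiary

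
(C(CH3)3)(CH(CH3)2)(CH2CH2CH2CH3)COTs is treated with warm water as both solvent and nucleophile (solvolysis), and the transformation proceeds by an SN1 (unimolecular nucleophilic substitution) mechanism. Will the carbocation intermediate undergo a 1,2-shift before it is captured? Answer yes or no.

no

The first-formed carbocation is tertiary.
No single 1,2-shift to an adjacent carbon would produce a more-substituted cation than the one already present, so no rearrangement occurs.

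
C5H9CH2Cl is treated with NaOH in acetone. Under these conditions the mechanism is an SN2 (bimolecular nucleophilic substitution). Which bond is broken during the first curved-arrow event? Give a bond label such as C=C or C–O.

C–Cl

Step 1: OH⁻ attacks the back face of the α-carbon while Cl⁻ departs with the C–Cl bonding pair — a single concerted displacement through a pentacoordinate transition state.
The bond broken in this step is the C–Cl bond.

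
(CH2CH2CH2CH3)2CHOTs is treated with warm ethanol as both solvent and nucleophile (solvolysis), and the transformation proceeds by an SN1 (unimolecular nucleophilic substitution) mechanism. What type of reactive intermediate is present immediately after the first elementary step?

Step 1: The C–O bond breaks with both electrons going to the tosylate; TsO⁻ leaves and a secondary carbocation remains.
After step 1 the species present is a secondary carbocation.

secondary carbocation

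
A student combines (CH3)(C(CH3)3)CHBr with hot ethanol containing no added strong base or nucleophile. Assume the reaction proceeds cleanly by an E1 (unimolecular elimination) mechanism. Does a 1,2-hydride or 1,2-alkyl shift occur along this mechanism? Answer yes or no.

The first-formed carbocation is secondary.
The adjacent tert-butyl carbon has no hydrogen but bears methyl groups; migration of one methyl with its bonding pair (a 1,2-methyl shift) places the charge on a tertiary centre.
Tertiary is more stable than secondary, so the shift occurs.

yes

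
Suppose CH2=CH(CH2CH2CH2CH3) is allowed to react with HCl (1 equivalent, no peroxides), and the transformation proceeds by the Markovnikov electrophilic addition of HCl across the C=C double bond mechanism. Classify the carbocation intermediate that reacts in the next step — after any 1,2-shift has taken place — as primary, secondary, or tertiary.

secondary

Step 1: Protonation of the alkene by HCl: the π bond acts as the nucleophile and picks up H⁺, giving the more stable (Markovnikov) secondary carbocation. The H–Cl bond breaks heterolytically, releasing Cl⁻.
No single 1,2-shift to an adjacent carbon would give a more-substituted cation, so no rearrangement occurs.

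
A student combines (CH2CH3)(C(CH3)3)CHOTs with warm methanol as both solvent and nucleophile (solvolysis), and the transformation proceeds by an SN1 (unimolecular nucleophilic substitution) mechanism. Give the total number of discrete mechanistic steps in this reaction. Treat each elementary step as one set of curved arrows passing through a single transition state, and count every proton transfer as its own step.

4

Step 1: Rate-determining heterolysis of the C–O bond gives TsO⁻ and a secondary carbocation.
Step 2: A methyl group with its bonding pair migrates from the adjacent tert-butyl carbon to the cationic centre — a 1,2-methyl shift — upgrading the secondary cation to a tertiary one.
Step 3: A lone pair on the oxygen of CH3OH attacks the carbocation, forming a new C–O σ-bond and an oxonium ion.
Step 4: A second solvent molecule removes the proton on oxygen, giving the neutral ether product.
Total: 4 elementary steps.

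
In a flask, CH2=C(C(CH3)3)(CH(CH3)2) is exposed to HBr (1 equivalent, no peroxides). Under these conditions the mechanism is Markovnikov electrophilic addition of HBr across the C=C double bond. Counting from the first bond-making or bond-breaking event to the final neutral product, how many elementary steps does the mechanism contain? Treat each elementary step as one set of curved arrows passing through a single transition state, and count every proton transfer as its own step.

2

Step 1: Electrophilic addition begins with the π(C=C) electrons forming a bond to the proton of HBr. Following Markovnikov's rule, the resulting cation is tertiary. The H–Br bond breaks heterolytically, releasing Br⁻.
(No 1,2-shift: no single shift to an adjacent carbon would give a more stable cation.)
Step 2: The Br⁻ anion donates a lone pair to the carbocation, forming the new C–Br σ-bond and giving the neutral alkyl halide.
Total: 2 elementary steps.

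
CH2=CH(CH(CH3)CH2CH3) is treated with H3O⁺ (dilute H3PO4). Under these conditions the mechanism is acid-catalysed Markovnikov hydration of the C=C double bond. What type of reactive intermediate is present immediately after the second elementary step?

tertiary carbocation

Step 1: Electrophilic addition begins with the π(C=C) electrons forming a bond to the proton of H3O⁺. Following Markovnikov's rule, the resulting cation is secondary. H2O is released.
Step 2: A 1,2-hydride shift from the adjacent sec-butyl carbon moves the positive charge from the secondary centre to an adjacent carbon, generating a more stable tertiary carbocation.
After step 2 the species present is a tertiary carbocation.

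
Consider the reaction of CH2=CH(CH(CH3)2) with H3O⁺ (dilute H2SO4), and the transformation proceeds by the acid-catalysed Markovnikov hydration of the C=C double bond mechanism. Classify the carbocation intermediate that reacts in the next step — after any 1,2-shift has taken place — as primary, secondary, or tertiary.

Step 1: Protonation of the alkene by H3O⁺: the π bond acts as the nucleophile and picks up H⁺, giving the more stable (Markovnikov) secondary carbocation. H2O is released.
Step 2: A 1,2-hydride shift from the adjacent isopropyl carbon moves the positive charge from the secondary centre to an adjacent carbon, generating a more stable tertiary carbocation.
The cation rearranges from secondary to tertiary via a 1,2-hydride shift from the adjacent isopropyl carbon; the tertiary cation is what reacts next.

tertiary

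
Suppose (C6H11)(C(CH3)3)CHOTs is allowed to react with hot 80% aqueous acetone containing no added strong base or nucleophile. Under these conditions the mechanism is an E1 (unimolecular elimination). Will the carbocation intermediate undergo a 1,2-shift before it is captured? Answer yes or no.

The first-formed carbocation is secondary.
The adjacent cyclohexyl carbon already bears 2 other carbon substituents and has a hydrogen to migrate; after a 1,2-hydride shift from that carbon the positive charge sits on a tertiary centre.
Tertiary is more stable than secondary, so the shift occurs.

yes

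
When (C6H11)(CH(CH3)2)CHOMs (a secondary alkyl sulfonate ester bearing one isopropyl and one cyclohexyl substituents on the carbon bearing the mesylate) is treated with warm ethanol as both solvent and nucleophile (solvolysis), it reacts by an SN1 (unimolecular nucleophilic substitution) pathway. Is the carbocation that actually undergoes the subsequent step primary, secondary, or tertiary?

tertiary

Step 1: Ionisation: the C–O σ-bond cleaves heterolytically; both bonding electrons depart with MsO⁻, leaving a secondary carbocation at the α-carbon.
Step 2: A 1,2-hydride shift from the adjacent isopropyl carbon moves the positive charge from the secondary centre to an adjacent carbon, generating a more stable tertiary carbocation.
The cation rearranges from secondary to tertiary via a 1,2-hydride shift from the adjacent isopropyl carbon; the tertiary cation is what reacts next.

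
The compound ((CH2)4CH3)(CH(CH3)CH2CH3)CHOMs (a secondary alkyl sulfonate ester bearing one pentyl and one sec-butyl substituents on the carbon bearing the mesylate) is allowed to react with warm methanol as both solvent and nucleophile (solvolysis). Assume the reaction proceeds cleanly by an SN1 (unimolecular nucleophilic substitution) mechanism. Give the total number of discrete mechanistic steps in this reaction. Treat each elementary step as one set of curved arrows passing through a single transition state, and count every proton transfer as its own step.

4

Step 1: The C–O bond breaks with both electrons going to the mesylate; MsO⁻ leaves and a secondary carbocation remains.
Step 2: A 1,2-hydride shift from the adjacent sec-butyl carbon moves the positive charge from the secondary centre to an adjacent carbon, generating a more stable tertiary carbocation.
Step 3: A lone pair on the oxygen of CH3OH attacks the carbocation, forming a new C–O σ-bond and an oxonium ion.
Step 4: Deprotonation of the oxonium oxygen by solvent methanol yields the neutral ether.
Total: 4 elementary steps.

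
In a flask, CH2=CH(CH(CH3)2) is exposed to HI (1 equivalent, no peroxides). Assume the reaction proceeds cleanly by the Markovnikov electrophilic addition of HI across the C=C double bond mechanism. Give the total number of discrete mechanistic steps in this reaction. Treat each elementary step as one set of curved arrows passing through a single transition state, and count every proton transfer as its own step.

Step 1: Protonation of the alkene by HI: the π bond acts as the nucleophile and picks up H⁺, giving the more stable (Markovnikov) secondary carbocation. The H–I bond breaks heterolytically, releasing I⁻.
Step 2: A 1,2-hydride shift from the adjacent isopropyl carbon moves the positive charge from the secondary centre to an adjacent carbon, generating a more stable tertiary carbocation.
Step 3: Nucleophilic attack by I⁻ on the carbocation completes the addition, giving R–I.
Total: 3 elementary steps.

3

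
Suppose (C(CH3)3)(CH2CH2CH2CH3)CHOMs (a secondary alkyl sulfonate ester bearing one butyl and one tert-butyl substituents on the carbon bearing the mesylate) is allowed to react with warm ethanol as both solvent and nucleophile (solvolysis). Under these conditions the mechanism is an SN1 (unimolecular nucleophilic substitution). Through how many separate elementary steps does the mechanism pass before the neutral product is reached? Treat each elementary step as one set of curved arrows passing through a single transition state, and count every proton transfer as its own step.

Step 1: Unassisted departure of MsO⁻ (taking the C–O bonding pair) generates a secondary carbocation.
Step 2: Carbocation rearrangement: a 1,2-methyl shift from the adjacent tert-butyl carbon converts the initially-formed secondary cation into the more stable tertiary cation.
Step 3: Nucleophilic capture: the oxygen of CH3CH2OH bonds to the cationic carbon, producing an oxonium-ion intermediate.
Step 4: Deprotonation of the oxonium oxygen by solvent ethanol yields the neutral ether.
Total: 4 elementary steps.

4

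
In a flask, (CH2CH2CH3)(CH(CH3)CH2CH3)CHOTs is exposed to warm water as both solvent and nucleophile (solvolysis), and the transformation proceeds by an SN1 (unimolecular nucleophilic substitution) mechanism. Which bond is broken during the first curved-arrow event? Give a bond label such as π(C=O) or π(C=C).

Step 1: Rate-determining heterolysis of the C–O bond gives TsO⁻ and a secondary carbocation.
The bond broken in this step is the C–O bond.

C–O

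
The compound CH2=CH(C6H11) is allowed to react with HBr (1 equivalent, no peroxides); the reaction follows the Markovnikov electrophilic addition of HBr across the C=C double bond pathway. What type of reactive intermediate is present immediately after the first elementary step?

secondary carbocation

Step 1: Electrophilic addition begins with the π(C=C) electrons forming a bond to the proton of HBr. Following Markovnikov's rule, the resulting cation is secondary. The H–Br bond breaks heterolytically, releasing Br⁻.
After step 1 the species present is a secondary carbocation.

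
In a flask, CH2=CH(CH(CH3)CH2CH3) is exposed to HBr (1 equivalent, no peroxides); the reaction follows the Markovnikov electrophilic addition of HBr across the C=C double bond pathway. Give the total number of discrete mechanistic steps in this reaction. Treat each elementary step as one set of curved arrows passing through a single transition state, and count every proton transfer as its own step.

3

Step 1: Protonation of the alkene by HBr: the π bond acts as the nucleophile and picks up H⁺, giving the more stable (Markovnikov) secondary carbocation. The H–Br bond breaks heterolytically, releasing Br⁻.
Step 2: A 1,2-hydride shift from the adjacent sec-butyl carbon moves the positive charge from the secondary centre to an adjacent carbon, generating a more stable tertiary carbocation.
Step 3: Nucleophilic attack by Br⁻ on the carbocation completes the addition, giving R–Br.
Total: 3 elementary steps.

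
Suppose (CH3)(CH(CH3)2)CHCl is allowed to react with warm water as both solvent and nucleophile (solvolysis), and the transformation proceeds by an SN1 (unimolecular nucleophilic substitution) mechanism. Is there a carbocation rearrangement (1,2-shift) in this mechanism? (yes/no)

The first-formed carbocation is secondary.
The adjacent isopropyl carbon already bears 2 other carbon substituents and has a hydrogen to migrate; after a 1,2-hydride shift from that carbon the positive charge sits on a tertiary centre.
Tertiary is more stable than secondary, so the shift occurs.

yes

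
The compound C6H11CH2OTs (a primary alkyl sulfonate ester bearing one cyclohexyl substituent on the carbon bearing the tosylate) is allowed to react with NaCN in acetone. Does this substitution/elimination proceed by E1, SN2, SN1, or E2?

Conditions: a primary substrate with a strong nucleophile in the polar aprotic solvent acetone.
These conditions are the textbook signature of the SN2 pathway.
An unhindered substrate with a strong nucleophile in a polar aprotic solvent favours one-step backside displacement.

SN2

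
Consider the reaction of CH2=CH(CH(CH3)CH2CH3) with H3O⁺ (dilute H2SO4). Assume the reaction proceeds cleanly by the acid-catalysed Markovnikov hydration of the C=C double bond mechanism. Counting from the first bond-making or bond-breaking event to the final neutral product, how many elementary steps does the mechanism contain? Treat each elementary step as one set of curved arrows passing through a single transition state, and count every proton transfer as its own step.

Step 1: Electrophilic addition begins with the π(C=C) electrons forming a bond to the proton of H3O⁺. Following Markovnikov's rule, the resulting cation is secondary. H2O is released.
Step 2: Carbocation rearrangement: a 1,2-hydride shift from the adjacent sec-butyl carbon converts the initially-formed secondary cation into the more stable tertiary cation.
Step 3: Nucleophilic capture of the cation by H2O produces the protonated alcohol (an oxonium ion).
Step 4: H2O removes a proton from the oxonium oxygen, regenerating H3O⁺ and giving the neutral alcohol.
Total: 4 elementary steps.

4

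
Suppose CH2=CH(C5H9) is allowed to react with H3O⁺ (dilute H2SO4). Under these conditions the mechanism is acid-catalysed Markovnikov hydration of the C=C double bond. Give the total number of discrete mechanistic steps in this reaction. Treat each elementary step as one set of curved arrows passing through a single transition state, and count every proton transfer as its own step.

4

Step 1: Electrophilic addition begins with the π(C=C) electrons forming a bond to the proton of H3O⁺. Following Markovnikov's rule, the resulting cation is secondary. H2O is released.
Step 2: A hydride (H with its bonding pair) migrates from the adjacent cyclopentyl carbon to the cationic centre — a 1,2-hydride shift — upgrading the secondary cation to a tertiary one.
Step 3: Water acts as the nucleophile: an oxygen lone pair bonds to the cationic carbon, giving an oxonium-ion intermediate.
Step 4: H2O removes a proton from the oxonium oxygen, regenerating H3O⁺ and giving the neutral alcohol.
Total: 4 elementary steps.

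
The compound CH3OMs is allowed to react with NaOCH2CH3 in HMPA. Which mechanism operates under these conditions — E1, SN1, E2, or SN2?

Conditions: a methyl substrate with a strong nucleophile in the polar aprotic solvent HMPA.
These conditions are the textbook signature of the SN2 pathway.
An unhindered substrate with a strong nucleophile in a polar aprotic solvent favours one-step backside displacement.

SN2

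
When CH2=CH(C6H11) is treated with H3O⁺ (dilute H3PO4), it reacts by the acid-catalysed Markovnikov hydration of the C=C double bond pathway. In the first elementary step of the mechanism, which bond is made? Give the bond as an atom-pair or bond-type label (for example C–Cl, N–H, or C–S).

Step 1: Electrophilic addition begins with the π(C=C) electrons forming a bond to the proton of H3O⁺. Following Markovnikov's rule, the resulting cation is secondary. H2O is released.
The bond formed in this step is the C–H bond.

C–H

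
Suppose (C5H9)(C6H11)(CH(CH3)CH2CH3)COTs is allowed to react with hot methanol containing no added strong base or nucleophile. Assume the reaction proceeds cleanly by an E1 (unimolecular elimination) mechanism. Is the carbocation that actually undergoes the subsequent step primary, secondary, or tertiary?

tertiary

Step 1: Rate-determining heterolysis of the C–O bond gives TsO⁻ and a tertiary carbocation.
No single 1,2-shift to an adjacent carbon would give a more-substituted cation, so no rearrangement occurs.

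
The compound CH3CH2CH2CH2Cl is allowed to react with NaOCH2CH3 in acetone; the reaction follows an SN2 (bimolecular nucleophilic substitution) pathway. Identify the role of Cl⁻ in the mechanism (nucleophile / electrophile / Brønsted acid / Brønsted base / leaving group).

Step 1: CH3CH2O⁻ attacks the back face of the α-carbon while Cl⁻ departs with the C–Cl bonding pair — a single concerted displacement through a pentacoordinate transition state.
Cl⁻ departs with both electrons of the breaking σ-bond — that is the definition of a leaving group.

leaving group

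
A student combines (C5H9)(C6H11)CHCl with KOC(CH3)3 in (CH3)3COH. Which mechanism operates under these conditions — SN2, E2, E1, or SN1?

Conditions: a strong/bulky base with a secondary substrate bearing a β-hydrogen.
These conditions are the textbook signature of the E2 pathway.
A strong (often hindered) base removes a β-H in concert with loss of the leaving group — bimolecular elimination.

E2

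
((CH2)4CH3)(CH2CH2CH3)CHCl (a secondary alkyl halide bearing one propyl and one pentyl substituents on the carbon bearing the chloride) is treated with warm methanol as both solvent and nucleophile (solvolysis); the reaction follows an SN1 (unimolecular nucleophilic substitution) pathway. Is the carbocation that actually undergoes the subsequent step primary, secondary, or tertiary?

Step 1: Rate-determining heterolysis of the C–Cl bond gives Cl⁻ and a secondary carbocation.
No single 1,2-shift to an adjacent carbon would give a more-substituted cation, so no rearrangement occurs.

secondary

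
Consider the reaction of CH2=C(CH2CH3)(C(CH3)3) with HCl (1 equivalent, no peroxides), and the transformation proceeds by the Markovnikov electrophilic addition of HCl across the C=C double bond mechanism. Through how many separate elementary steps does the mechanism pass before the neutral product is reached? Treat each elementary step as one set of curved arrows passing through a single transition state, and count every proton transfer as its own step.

2

Step 1: Protonation of the alkene by HCl: the π bond acts as the nucleophile and picks up H⁺, giving the more stable (Markovnikov) tertiary carbocation. The H–Cl bond breaks heterolytically, releasing Cl⁻.
(No 1,2-shift: no single shift to an adjacent carbon would give a more stable cation.)
Step 2: Nucleophilic attack by Cl⁻ on the carbocation completes the addition, giving R–Cl.
Total: 2 elementary steps.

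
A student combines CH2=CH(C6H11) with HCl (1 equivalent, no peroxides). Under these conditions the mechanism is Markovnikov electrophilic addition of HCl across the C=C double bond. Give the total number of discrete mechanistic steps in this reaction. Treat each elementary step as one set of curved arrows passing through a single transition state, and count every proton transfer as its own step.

Step 1: Electrophilic addition begins with the π(C=C) electrons forming a bond to the proton of HCl. Following Markovnikov's rule, the resulting cation is secondary. The H–Cl bond breaks heterolytically, releasing Cl⁻.
Step 2: A hydride (H with its bonding pair) migrates from the adjacent cyclohexyl carbon to the cationic centre — a 1,2-hydride shift — upgrading the secondary cation to a tertiary one.
Step 3: Cl⁻ captures the cation: a lone pair on Cl⁻ fills the empty p orbital, producing the alkyl halide product.
Total: 3 elementary steps.

3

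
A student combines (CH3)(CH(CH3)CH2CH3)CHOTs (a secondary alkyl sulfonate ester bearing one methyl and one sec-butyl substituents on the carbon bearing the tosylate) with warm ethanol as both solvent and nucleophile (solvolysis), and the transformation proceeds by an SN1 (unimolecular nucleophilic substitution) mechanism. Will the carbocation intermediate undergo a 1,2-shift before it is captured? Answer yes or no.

yes

The first-formed carbocation is secondary.
The adjacent sec-butyl carbon already bears 2 other carbon substituents and has a hydrogen to migrate; after a 1,2-hydride shift from that carbon the positive charge sits on a tertiary centre.
Tertiary is more stable than secondary, so the shift occurs.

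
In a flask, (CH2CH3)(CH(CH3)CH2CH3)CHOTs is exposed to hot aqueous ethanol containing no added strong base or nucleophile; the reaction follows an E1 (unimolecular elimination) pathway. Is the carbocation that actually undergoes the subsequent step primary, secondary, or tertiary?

tertiary

Step 1: Ionisation: the C–O σ-bond cleaves heterolytically; both bonding electrons depart with TsO⁻, leaving a secondary carbocation at the α-carbon.
Step 2: A 1,2-hydride shift from the adjacent sec-butyl carbon moves the positive charge from the secondary centre to an adjacent carbon, generating a more stable tertiary carbocation.
The cation rearranges from secondary to tertiary via a 1,2-hydride shift from the adjacent sec-butyl carbon; the tertiary cation is what reacts next.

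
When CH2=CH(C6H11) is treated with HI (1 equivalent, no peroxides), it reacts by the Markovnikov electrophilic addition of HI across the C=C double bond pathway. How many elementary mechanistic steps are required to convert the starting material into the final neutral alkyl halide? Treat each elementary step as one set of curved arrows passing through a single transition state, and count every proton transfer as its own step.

3

Step 1: Protonation of the alkene by HI: the π bond acts as the nucleophile and picks up H⁺, giving the more stable (Markovnikov) secondary carbocation. The H–I bond breaks heterolytically, releasing I⁻.
Step 2: A 1,2-hydride shift from the adjacent cyclohexyl carbon moves the positive charge from the secondary centre to an adjacent carbon, generating a more stable tertiary carbocation.
Step 3: Nucleophilic attack by I⁻ on the carbocation completes the addition, giving R–I.
Total: 3 elementary steps.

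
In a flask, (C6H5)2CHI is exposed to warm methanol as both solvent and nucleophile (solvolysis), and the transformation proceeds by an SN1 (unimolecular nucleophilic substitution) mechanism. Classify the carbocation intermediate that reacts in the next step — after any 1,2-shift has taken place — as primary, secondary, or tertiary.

Step 1: Rate-determining heterolysis of the C–I bond gives I⁻ and a secondary carbocation.
No single 1,2-shift to an adjacent carbon would give a more-substituted cation, so no rearrangement occurs.

secondary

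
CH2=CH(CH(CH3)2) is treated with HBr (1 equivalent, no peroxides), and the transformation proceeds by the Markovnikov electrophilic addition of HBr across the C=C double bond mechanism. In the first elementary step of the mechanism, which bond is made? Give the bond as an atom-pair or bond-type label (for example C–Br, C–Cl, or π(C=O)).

C–H

Step 1: Electrophilic addition begins with the π(C=C) electrons forming a bond to the proton of HBr. Following Markovnikov's rule, the resulting cation is secondary. The H–Br bond breaks heterolytically, releasing Br⁻.
The bond formed in this step is the C–H bond.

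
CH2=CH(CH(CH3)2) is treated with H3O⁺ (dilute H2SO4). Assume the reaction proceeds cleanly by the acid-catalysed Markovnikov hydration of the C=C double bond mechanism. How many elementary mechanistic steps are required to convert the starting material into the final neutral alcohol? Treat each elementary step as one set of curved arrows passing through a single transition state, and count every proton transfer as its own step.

4

Step 1: The π electrons of the C=C bond attack a proton of H3O⁺; Markovnikov addition places the new C–H on the less-substituted alkene carbon, so the positive charge ends up on the more-substituted carbon — a secondary carbocation. H2O is released.
Step 2: A 1,2-hydride shift from the adjacent isopropyl carbon moves the positive charge from the secondary centre to an adjacent carbon, generating a more stable tertiary carbocation.
Step 3: Nucleophilic capture of the cation by H2O produces the protonated alcohol (an oxonium ion).
Step 4: H2O removes a proton from the oxonium oxygen, regenerating H3O⁺ and giving the neutral alcohol.
Total: 4 elementary steps.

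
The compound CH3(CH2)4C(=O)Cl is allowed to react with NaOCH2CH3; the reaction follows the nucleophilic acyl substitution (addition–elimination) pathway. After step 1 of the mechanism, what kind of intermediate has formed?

tetrahedral intermediate

Step 1: CH3CH2O⁻ adds to the carbonyl carbon; the C=O π electrons shift onto oxygen and a tetrahedral alkoxide intermediate forms.
After step 1 the species present is a tetrahedral intermediate.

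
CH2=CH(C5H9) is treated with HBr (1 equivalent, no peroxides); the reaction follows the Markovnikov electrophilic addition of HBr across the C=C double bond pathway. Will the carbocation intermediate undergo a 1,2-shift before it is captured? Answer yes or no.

The first-formed carbocation is secondary.
The adjacent cyclopentyl carbon already bears 2 other carbon substituents and has a hydrogen to migrate; after a 1,2-hydride shift from that carbon the positive charge sits on a tertiary centre.
Tertiary is more stable than secondary, so the shift occurs.

yes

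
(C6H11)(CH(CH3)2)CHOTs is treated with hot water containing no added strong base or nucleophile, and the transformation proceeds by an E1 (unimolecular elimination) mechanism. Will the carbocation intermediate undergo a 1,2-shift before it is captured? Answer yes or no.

The first-formed carbocation is secondary.
The adjacent cyclohexyl carbon already bears 2 other carbon substituents and has a hydrogen to migrate; after a 1,2-hydride shift from that carbon the positive charge sits on a tertiary centre.
Tertiary is more stable than secondary, so the shift occurs.

yes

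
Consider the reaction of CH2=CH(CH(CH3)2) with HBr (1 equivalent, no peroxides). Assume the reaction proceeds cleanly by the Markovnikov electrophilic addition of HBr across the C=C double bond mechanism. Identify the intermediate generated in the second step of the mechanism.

Step 1: The π electrons of the C=C bond attack a proton of HBr; Markovnikov addition places the new C–H on the less-substituted alkene carbon, so the positive charge ends up on the more-substituted carbon — a secondary carbocation. The H–Br bond breaks heterolytically, releasing Br⁻.
Step 2: A hydride (H with its bonding pair) migrates from the adjacent isopropyl carbon to the cationic centre — a 1,2-hydride shift — upgrading the secondary cation to a tertiary one.
After step 2 the species present is a tertiary carbocation.

tertiary carbocation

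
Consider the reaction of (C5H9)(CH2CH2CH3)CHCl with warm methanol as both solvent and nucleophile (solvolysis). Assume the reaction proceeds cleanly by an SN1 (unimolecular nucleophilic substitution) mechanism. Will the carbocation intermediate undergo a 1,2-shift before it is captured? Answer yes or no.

The first-formed carbocation is secondary.
The adjacent cyclopentyl carbon already bears 2 other carbon substituents and has a hydrogen to migrate; after a 1,2-hydride shift from that carbon the positive charge sits on a tertiary centre.
Tertiary is more stable than secondary, so the shift occurs.

yes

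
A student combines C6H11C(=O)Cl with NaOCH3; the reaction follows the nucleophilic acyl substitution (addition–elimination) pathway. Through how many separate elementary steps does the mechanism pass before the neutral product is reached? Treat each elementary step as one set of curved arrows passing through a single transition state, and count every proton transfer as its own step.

Step 1: CH3O⁻ adds to the carbonyl carbon; the C=O π electrons shift onto oxygen and a tetrahedral alkoxide intermediate forms.
Step 2: Collapse of the tetrahedral intermediate: the alkoxide oxygen pushes its lone pair back to re-form C=O while Cl⁻ leaves.
Total: 2 elementary steps.

2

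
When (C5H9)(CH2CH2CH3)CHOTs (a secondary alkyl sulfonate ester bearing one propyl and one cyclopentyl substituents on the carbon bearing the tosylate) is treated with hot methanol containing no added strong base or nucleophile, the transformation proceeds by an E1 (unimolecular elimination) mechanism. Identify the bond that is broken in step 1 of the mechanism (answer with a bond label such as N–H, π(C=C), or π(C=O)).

C–O

Step 1: Rate-determining heterolysis of the C–O bond gives TsO⁻ and a secondary carbocation.
The bond broken in this step is the C–O bond.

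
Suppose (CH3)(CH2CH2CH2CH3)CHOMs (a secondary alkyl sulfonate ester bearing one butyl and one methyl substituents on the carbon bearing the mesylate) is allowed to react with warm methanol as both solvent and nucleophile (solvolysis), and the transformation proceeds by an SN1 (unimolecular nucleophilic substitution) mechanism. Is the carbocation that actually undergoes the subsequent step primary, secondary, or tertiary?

secondary

Step 1: Unassisted departure of MsO⁻ (taking the C–O bonding pair) generates a secondary carbocation.
No single 1,2-shift to an adjacent carbon would give a more-substituted cation, so no rearrangement occurs.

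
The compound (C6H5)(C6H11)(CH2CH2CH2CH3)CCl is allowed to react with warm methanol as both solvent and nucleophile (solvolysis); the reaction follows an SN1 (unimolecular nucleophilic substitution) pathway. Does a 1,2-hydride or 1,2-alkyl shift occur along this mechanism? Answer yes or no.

no

The first-formed carbocation is tertiary.
No single 1,2-shift to an adjacent carbon would produce a more-substituted cation than the one already present, so no rearrangement occurs.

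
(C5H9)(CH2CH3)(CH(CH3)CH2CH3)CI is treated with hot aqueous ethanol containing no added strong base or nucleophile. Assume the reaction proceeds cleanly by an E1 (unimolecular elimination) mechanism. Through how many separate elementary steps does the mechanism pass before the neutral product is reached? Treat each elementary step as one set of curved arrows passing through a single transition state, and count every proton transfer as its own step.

Step 1: The C–I bond breaks with both electrons going to the iodide; I⁻ leaves and a tertiary carbocation remains.
(No 1,2-shift: no single shift to an adjacent carbon would give a more stable cation.)
Step 2: A weak base (a water (or ethanol) molecule from the solvent) removes a proton from a carbon adjacent to the cationic centre; the electrons of that C–H bond become the new π(C=C) bond, giving the alkene.
Total: 2 elementary steps.

2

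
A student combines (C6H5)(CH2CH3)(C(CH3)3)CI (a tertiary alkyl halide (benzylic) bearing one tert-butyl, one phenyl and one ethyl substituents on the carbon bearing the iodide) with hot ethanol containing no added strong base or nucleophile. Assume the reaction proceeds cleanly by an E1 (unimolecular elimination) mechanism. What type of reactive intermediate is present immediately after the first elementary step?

Step 1: Ionisation: the C–I σ-bond cleaves heterolytically; both bonding electrons depart with I⁻, leaving a tertiary carbocation at the α-carbon.
After step 1 the species present is a tertiary carbocation.

tertiary carbocation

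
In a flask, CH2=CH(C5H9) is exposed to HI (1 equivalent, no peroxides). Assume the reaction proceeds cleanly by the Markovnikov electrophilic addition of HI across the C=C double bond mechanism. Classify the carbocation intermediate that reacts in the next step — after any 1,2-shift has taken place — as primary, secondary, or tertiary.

tertiary

Step 1: Protonation of the alkene by HI: the π bond acts as the nucleophile and picks up H⁺, giving the more stable (Markovnikov) secondary carbocation. The H–I bond breaks heterolytically, releasing I⁻.
Step 2: A hydride (H with its bonding pair) migrates from the adjacent cyclopentyl carbon to the cationic centre — a 1,2-hydride shift — upgrading the secondary cation to a tertiary one.
The cation rearranges from secondary to tertiary via a 1,2-hydride shift from the adjacent cyclopentyl carbon; the tertiary cation is what reacts next.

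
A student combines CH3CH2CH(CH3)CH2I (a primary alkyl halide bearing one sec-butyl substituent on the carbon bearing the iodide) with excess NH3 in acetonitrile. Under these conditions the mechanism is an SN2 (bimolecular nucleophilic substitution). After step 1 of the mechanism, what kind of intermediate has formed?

Step 1: A lone pair on the N of NH3 attacks the α-carbon from the back side while the C–I bond breaks; both bonding electrons leave with I⁻. The product of this concerted step is an alkylammonium ion.
After step 1 the species present is an ammonium ion.

ammonium ion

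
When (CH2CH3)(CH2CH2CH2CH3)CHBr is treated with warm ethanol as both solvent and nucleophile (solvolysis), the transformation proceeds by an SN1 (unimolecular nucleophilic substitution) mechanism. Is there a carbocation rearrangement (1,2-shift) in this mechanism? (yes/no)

no

The first-formed carbocation is secondary.
No single 1,2-shift to an adjacent carbon would produce a more-substituted cation than the one already present, so no rearrangement occurs.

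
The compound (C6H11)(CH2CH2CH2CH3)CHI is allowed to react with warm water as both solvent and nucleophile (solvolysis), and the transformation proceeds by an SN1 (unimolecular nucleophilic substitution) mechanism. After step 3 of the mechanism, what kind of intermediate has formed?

Step 1: Ionisation: the C–I σ-bond cleaves heterolytically; both bonding electrons depart with I⁻, leaving a secondary carbocation at the α-carbon.
Step 2: A hydride (H with its bonding pair) migrates from the adjacent cyclohexyl carbon to the cationic centre — a 1,2-hydride shift — upgrading the secondary cation to a tertiary one.
Step 3: Nucleophilic capture: the oxygen of H2O bonds to the cationic carbon, producing an oxonium-ion intermediate.
After step 3 the species present is an oxonium ion.

oxonium ion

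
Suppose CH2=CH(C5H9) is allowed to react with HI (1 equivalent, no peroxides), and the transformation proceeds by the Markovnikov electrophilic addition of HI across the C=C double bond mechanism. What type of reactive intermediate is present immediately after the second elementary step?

Step 1: Electrophilic addition begins with the π(C=C) electrons forming a bond to the proton of HI. Following Markovnikov's rule, the resulting cation is secondary. The H–I bond breaks heterolytically, releasing I⁻.
Step 2: Carbocation rearrangement: a 1,2-hydride shift from the adjacent cyclopentyl carbon converts the initially-formed secondary cation into the more stable tertiary cation.
After step 2 the species present is a tertiary carbocation.

tertiary carbocation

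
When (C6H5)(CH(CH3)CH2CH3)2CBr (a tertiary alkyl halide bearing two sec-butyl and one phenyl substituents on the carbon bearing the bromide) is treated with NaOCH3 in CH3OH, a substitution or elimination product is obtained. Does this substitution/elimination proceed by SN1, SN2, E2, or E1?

E2

Conditions: a strong base with a tertiary substrate bearing a β-hydrogen.
These conditions are the textbook signature of the E2 pathway.
A strong (often hindered) base removes a β-H in concert with loss of the leaving group — bimolecular elimination.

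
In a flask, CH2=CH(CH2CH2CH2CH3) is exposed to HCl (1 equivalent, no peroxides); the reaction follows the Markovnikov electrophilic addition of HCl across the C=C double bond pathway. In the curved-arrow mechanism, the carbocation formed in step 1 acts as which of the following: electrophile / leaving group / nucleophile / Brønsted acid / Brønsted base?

Step 2: Cl⁻ captures the cation: a lone pair on Cl⁻ fills the empty p orbital, producing the alkyl halide product.
The carbocation formed in step 1 accepts an electron pair into an empty or π* orbital — it is the electrophile.

electrophile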